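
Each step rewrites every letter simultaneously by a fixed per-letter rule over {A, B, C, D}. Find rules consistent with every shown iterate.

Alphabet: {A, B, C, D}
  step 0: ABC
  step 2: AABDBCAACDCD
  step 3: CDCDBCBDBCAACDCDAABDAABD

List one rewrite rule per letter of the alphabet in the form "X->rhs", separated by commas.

A->CD, B->BC, C->AA, D->BD

  step 2 ⇒ step 3: AABDBCAACDCD ⇒ CD·CD·BC·BD·BC·AA·CD·CD·AA·BD·AA·BD
    A ↦ CD
    B ↦ BC
    C ↦ AA
    D ↦ BD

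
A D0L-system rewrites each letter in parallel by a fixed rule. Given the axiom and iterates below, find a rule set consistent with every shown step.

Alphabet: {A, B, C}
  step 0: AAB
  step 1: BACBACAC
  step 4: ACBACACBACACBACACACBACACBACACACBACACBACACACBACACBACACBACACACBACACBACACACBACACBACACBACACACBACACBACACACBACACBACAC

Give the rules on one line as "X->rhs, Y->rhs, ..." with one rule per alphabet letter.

  step 0 ⇒ step 1: AAB ⇒ BAC·BAC·AC
    A ↦ BAC
    B ↦ AC
    C ↦ AC  (constrained at step 1)

A->BAC, B->AC, C->AC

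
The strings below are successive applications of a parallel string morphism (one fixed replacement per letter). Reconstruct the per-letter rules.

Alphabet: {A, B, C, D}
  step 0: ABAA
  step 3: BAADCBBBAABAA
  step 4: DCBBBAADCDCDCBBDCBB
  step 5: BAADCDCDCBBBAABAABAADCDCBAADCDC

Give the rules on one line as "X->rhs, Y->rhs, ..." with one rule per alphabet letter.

  step 4 ⇒ step 5: DCBBBAADCDCDCBBDCBB ⇒ B·AA·DC·DC·DC·B·B·B·AA·B·AA·B·AA·DC·DC·B·AA·DC·DC
    A ↦ B
    B ↦ DC
    C ↦ AA
    D ↦ B

A->B, B->DC, C->AA, D->B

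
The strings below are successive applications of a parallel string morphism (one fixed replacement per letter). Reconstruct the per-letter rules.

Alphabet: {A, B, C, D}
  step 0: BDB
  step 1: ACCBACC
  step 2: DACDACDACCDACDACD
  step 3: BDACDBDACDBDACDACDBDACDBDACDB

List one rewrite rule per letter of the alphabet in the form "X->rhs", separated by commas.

  step 2 ⇒ step 3: DACDACDACCDACDACD ⇒ B·D·ACD·B·D·ACD·B·D·ACD·ACD·B·D·ACD·B·D·ACD·B
    A ↦ D
    C ↦ ACD
    D ↦ B
  step 0 ⇒ step 1: BDB ⇒ ACC·B·ACC
    B ↦ ACC

A->D, B->ACC, C->ACD, D->B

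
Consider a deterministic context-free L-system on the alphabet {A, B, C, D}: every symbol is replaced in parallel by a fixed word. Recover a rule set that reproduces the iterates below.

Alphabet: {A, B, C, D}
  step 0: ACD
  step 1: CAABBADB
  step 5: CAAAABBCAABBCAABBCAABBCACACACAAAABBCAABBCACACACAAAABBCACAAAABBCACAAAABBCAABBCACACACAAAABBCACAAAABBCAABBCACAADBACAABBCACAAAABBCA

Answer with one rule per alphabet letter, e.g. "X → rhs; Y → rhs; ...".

A->CA, B->A, C->ABB, D->ADB

  step 0 ⇒ step 1: ACD ⇒ CA·ABB·ADB
    A ↦ CA
    C ↦ ABB
    D ↦ ADB
    B ↦ A  (constrained at step 1)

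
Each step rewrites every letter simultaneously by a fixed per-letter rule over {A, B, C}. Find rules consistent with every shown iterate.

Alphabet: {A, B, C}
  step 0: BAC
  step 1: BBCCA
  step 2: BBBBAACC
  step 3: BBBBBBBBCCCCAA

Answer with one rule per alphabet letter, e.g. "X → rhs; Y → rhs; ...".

A->CC, B->BB, C->A

  step 2 ⇒ step 3: BBBBAACC ⇒ BB·BB·BB·BB·CC·CC·A·A
    A ↦ CC
    B ↦ BB
    C ↦ A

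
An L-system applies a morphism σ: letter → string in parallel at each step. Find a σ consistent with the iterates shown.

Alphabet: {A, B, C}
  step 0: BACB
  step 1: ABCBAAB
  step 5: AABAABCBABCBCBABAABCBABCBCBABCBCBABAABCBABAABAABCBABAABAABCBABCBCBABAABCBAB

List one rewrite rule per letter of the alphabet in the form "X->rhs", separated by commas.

  step 0 ⇒ step 1: BACB ⇒ AB·CB·A·AB
    A ↦ CB
    B ↦ AB
    C ↦ A

A->CB, B->AB, C->A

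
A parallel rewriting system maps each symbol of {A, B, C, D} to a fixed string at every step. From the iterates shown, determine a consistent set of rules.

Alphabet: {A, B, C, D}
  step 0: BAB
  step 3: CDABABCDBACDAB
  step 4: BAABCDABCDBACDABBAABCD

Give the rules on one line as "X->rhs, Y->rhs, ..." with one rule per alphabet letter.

  step 3 ⇒ step 4: CDABABCDBACDAB ⇒ B·A·AB·CD·AB·CD·B·A·CD·AB·B·A·AB·CD
    A ↦ AB
    B ↦ CD
    C ↦ B
    D ↦ A

A->AB, B->CD, C->B, D->A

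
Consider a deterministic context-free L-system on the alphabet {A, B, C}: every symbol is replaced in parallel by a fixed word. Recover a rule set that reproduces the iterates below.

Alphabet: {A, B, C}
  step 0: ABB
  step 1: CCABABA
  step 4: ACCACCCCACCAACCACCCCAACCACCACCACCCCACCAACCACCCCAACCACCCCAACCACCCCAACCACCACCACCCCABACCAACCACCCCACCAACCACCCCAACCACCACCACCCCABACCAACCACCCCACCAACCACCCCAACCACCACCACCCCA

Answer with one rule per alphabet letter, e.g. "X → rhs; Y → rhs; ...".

  step 0 ⇒ step 1: ABB ⇒ CCA·BA·BA
    A ↦ CCA
    B ↦ BA
    C ↦ ACC  (constrained at step 1)

A->CCA, B->BA, C->ACC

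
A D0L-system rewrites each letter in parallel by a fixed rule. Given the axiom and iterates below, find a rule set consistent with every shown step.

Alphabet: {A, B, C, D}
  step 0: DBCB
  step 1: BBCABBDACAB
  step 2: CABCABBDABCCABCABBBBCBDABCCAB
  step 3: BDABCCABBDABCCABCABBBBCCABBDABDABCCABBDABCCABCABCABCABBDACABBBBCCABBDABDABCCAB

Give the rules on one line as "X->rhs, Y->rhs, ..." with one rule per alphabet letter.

A->BC, B->CAB, C->BDA, D->BB

  step 2 ⇒ step 3: CABCABBDABCCABCABBBBCBDABCCAB ⇒ BDA·BC·CAB·BDA·BC·CAB·CAB·BB·BC·CAB·BDA·BDA·BC·CAB·BDA·BC·CAB·CAB·CAB·CAB·BDA·CAB·BB·BC·CAB·BDA·BDA·BC·CAB
    A ↦ BC
    B ↦ CAB
    C ↦ BDA
    D ↦ BB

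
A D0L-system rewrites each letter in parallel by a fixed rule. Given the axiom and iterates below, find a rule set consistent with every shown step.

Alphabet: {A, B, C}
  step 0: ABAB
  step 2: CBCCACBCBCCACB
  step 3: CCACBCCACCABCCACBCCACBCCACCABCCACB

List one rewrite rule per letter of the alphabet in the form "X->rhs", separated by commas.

  step 2 ⇒ step 3: CBCCACBCBCCACB ⇒ CCA·CB·CCA·CCA·B·CCA·CB·CCA·CB·CCA·CCA·B·CCA·CB
    A ↦ B
    B ↦ CB
    C ↦ CCA

A->B, B->CB, C->CCA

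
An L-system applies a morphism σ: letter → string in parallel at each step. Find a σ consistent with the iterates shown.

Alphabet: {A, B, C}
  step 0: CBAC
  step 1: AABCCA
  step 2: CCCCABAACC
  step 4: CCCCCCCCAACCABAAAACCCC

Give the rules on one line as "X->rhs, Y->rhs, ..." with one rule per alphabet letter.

  step 1 ⇒ step 2: AABCCA ⇒ CC·CC·AB·A·A·CC
    A ↦ CC
    B ↦ AB
    C ↦ A

A->CC, B->AB, C->A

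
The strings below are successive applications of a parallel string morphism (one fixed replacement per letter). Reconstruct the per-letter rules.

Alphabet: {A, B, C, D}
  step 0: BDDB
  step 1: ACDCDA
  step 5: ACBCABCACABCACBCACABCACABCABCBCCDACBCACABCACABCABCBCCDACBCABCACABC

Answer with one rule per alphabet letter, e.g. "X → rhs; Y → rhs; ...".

  step 0 ⇒ step 1: BDDB ⇒ A·CD·CD·A
    B ↦ A
    D ↦ CD
    A ↦ AC  (constrained at step 1)
    C ↦ BC  (constrained at step 1)

A->AC, B->A, C->BC, D->CD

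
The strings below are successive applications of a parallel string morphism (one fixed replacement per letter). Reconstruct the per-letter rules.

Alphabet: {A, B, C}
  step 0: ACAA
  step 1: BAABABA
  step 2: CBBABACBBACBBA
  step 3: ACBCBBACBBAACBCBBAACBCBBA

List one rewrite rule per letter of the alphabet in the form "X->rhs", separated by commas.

A->BA, B->CB, C->A

  step 2 ⇒ step 3: CBBABACBBACBBA ⇒ A·CB·CB·BA·CB·BA·A·CB·CB·BA·A·CB·CB·BA
    A ↦ BA
    B ↦ CB
    C ↦ A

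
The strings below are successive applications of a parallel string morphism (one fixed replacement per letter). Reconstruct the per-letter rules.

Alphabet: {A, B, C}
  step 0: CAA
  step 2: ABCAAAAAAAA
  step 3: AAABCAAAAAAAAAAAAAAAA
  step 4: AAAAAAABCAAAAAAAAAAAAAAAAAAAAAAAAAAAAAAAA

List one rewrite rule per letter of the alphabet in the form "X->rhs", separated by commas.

  step 3 ⇒ step 4: AAABCAAAAAAAAAAAAAAAA ⇒ AA·AA·AA·A·BC·AA·AA·AA·AA·AA·AA·AA·AA·AA·AA·AA·AA·AA·AA·AA·AA
    A ↦ AA
    B ↦ A
    C ↦ BC

A->AA, B->A, C->BC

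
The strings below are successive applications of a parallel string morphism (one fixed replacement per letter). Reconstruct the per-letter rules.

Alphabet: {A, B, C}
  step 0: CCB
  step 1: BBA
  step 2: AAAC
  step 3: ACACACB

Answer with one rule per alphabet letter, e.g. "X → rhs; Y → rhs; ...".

A->AC, B->A, C->B

  step 2 ⇒ step 3: AAAC ⇒ AC·AC·AC·B
    A ↦ AC
    C ↦ B
  step 0 ⇒ step 1: CCB ⇒ B·B·A
    B ↦ A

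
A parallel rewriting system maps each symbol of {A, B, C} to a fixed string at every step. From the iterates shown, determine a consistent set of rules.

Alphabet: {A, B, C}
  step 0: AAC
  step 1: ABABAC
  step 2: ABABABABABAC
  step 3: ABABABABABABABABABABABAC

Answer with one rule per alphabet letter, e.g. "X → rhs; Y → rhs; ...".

A->AB, B->AB, C->AC

  step 2 ⇒ step 3: ABABABABABAC ⇒ AB·AB·AB·AB·AB·AB·AB·AB·AB·AB·AB·AC
    A ↦ AB
    B ↦ AB
    C ↦ AC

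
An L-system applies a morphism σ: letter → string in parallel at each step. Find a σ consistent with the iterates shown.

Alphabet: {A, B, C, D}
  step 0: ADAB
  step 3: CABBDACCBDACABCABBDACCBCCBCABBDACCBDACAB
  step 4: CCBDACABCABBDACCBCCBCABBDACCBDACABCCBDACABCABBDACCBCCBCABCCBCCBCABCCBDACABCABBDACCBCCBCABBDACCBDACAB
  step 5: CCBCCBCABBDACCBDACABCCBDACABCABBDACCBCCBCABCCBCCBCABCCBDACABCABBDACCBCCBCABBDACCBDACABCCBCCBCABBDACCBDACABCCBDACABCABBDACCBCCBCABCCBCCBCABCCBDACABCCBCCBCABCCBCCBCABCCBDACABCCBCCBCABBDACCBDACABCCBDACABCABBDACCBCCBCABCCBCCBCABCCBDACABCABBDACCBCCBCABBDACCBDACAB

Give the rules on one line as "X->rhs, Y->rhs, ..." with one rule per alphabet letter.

A->DA, B->CAB, C->CCB, D->B

  step 4 ⇒ step 5: CCBDACABCABBDACCBCCBCABBDACCBDACABCCBDACABCABBDACCBCCBCABCCBCCBCABCCBDACABCABBDACCBCCBCABBDACCBDACAB ⇒ CCB·CCB·CAB·B·DA·CCB·DA·CAB·CCB·DA·CAB·CAB·B·DA·CCB·CCB·CAB·CCB·CCB·CAB·CCB·DA·CAB·CAB·B·DA·CCB·CCB·CAB·B·DA·CCB·DA·CAB·CCB·CCB·CAB·B·DA·CCB·DA·CAB·CCB·DA·CAB·CAB·B·DA·CCB·CCB·CAB·CCB·CCB·CAB·CCB·DA·CAB·CCB·CCB·CAB·CCB·CCB·CAB·CCB·DA·CAB·CCB·CCB·CAB·B·DA·CCB·DA·CAB·CCB·DA·CAB·CAB·B·DA·CCB·CCB·CAB·CCB·CCB·CAB·CCB·DA·CAB·CAB·B·DA·CCB·CCB·CAB·B·DA·CCB·DA·CAB
    A ↦ DA
    B ↦ CAB
    C ↦ CCB
    D ↦ B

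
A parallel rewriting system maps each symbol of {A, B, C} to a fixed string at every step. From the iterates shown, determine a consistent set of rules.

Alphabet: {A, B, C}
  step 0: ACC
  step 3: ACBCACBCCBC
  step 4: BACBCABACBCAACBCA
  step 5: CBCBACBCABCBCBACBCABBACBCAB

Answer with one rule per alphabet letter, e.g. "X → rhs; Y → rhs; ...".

A->B, B->CBC, C->A

  step 4 ⇒ step 5: BACBCABACBCAACBCA ⇒ CBC·B·A·CBC·A·B·CBC·B·A·CBC·A·B·B·A·CBC·A·B
    A ↦ B
    B ↦ CBC
    C ↦ A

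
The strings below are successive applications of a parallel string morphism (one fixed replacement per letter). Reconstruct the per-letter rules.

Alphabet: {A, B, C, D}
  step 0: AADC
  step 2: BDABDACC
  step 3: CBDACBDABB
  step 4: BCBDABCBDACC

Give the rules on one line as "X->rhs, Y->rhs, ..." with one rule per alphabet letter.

A->DA, B->C, C->B, D->B

  step 3 ⇒ step 4: CBDACBDABB ⇒ B·C·B·DA·B·C·B·DA·C·C
    A ↦ DA
    B ↦ C
    C ↦ B
    D ↦ B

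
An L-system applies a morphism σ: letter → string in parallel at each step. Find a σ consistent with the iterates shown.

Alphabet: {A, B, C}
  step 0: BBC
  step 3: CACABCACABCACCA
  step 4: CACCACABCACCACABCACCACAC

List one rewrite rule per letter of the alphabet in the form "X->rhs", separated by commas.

  step 3 ⇒ step 4: CACABCACABCACCA ⇒ CA·C·CA·C·AB·CA·C·CA·C·AB·CA·C·CA·CA·C
    A ↦ C
    B ↦ AB
    C ↦ CA

A->C, B->AB, C->CA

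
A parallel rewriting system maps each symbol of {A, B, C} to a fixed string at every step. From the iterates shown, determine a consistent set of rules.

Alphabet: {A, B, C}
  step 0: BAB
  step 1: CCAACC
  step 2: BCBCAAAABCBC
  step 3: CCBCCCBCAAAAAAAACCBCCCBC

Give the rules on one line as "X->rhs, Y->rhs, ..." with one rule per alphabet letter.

A->AA, B->CC, C->BC

  step 2 ⇒ step 3: BCBCAAAABCBC ⇒ CC·BC·CC·BC·AA·AA·AA·AA·CC·BC·CC·BC
    A ↦ AA
    B ↦ CC
    C ↦ BC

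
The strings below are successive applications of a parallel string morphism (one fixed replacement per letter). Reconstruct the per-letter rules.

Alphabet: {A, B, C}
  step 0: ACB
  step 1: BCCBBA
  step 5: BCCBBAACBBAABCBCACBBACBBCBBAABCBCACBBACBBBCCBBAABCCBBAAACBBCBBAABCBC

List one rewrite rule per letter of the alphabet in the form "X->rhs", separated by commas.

A->BC, B->A, C->CBB

  step 0 ⇒ step 1: ACB ⇒ BC·CBB·A
    A ↦ BC
    B ↦ A
    C ↦ CBB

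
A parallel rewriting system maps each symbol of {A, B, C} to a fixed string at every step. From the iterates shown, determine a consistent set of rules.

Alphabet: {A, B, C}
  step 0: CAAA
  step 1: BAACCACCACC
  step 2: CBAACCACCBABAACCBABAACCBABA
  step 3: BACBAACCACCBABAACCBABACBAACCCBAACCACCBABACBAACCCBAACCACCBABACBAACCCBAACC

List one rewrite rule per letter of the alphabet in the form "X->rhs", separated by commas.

A->ACC, B->CBA, C->BA

  step 2 ⇒ step 3: CBAACCACCBABAACCBABAACCBABA ⇒ BA·CBA·ACC·ACC·BA·BA·ACC·BA·BA·CBA·ACC·CBA·ACC·ACC·BA·BA·CBA·ACC·CBA·ACC·ACC·BA·BA·CBA·ACC·CBA·ACC
    A ↦ ACC
    B ↦ CBA
    C ↦ BA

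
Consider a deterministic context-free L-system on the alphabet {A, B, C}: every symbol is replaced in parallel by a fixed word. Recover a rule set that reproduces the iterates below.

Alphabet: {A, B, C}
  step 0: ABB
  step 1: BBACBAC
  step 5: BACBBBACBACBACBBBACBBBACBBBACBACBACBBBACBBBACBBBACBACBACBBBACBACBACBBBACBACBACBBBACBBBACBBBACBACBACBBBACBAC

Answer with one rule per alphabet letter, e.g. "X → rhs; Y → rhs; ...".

A->B, B->BAC, C->B

  step 0 ⇒ step 1: ABB ⇒ B·BAC·BAC
    A ↦ B
    B ↦ BAC
    C ↦ B  (constrained at step 1)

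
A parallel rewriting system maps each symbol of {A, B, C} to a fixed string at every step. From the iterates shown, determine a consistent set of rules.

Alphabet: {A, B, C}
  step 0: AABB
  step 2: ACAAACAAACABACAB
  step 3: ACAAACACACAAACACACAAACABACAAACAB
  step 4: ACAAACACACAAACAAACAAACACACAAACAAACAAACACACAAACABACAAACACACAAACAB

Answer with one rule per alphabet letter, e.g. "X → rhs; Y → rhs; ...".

  step 3 ⇒ step 4: ACAAACACACAAACACACAAACABACAAACAB ⇒ AC·AA·AC·AC·AC·AA·AC·AA·AC·AA·AC·AC·AC·AA·AC·AA·AC·AA·AC·AC·AC·AA·AC·AB·AC·AA·AC·AC·AC·AA·AC·AB
    A ↦ AC
    B ↦ AB
    C ↦ AA

A->AC, B->AB, C->AA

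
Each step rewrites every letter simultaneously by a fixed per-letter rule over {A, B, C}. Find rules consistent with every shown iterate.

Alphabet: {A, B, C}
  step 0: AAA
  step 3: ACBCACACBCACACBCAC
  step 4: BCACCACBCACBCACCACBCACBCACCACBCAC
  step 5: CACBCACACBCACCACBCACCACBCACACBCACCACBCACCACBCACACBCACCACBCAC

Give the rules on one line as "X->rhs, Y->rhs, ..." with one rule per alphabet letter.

  step 4 ⇒ step 5: BCACCACBCACBCACCACBCACBCACCACBCAC ⇒ C·AC·BC·AC·AC·BC·AC·C·AC·BC·AC·C·AC·BC·AC·AC·BC·AC·C·AC·BC·AC·C·AC·BC·AC·AC·BC·AC·C·AC·BC·AC
    A ↦ BC
    B ↦ C
    C ↦ AC

A->BC, B->C, C->AC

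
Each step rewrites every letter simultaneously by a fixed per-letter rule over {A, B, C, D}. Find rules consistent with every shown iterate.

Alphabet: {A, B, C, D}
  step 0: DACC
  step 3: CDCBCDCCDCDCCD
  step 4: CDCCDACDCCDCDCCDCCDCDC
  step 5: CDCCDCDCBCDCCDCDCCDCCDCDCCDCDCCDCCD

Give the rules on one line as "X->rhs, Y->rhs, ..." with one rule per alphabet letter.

  step 4 ⇒ step 5: CDCCDACDCCDCDCCDCCDCDC ⇒ CD·C·CD·CD·C·B·CD·C·CD·CD·C·CD·C·CD·CD·C·CD·CD·C·CD·C·CD
    A ↦ B
    C ↦ CD
    D ↦ C
  step 3 ⇒ step 4: CDCBCDCCDCDCCD ⇒ CD·C·CD·A·CD·C·CD·CD·C·CD·C·CD·CD·C
    B ↦ A

A->B, B->A, C->CD, D->C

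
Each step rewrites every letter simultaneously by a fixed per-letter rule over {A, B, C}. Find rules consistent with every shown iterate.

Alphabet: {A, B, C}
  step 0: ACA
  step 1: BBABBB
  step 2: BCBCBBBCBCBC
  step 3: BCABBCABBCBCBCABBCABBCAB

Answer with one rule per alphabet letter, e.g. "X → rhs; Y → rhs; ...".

  step 2 ⇒ step 3: BCBCBBBCBCBC ⇒ BC·AB·BC·AB·BC·BC·BC·AB·BC·AB·BC·AB
    B ↦ BC
    C ↦ AB
  step 0 ⇒ step 1: ACA ⇒ BB·AB·BB
    A ↦ BB

A->BB, B->BC, C->AB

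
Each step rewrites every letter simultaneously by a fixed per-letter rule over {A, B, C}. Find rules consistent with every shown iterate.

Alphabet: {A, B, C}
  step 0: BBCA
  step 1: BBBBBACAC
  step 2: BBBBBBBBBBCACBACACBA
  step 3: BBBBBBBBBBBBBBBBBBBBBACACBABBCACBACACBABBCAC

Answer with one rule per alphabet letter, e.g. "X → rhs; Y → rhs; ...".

A->CAC, B->BB, C->BA

  step 2 ⇒ step 3: BBBBBBBBBBCACBACACBA ⇒ BB·BB·BB·BB·BB·BB·BB·BB·BB·BB·BA·CAC·BA·BB·CAC·BA·CAC·BA·BB·CAC
    A ↦ CAC
    B ↦ BB
    C ↦ BA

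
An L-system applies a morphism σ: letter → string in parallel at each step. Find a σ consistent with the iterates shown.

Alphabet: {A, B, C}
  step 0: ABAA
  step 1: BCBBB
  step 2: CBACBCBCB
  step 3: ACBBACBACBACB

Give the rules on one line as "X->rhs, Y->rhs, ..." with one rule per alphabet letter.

  step 2 ⇒ step 3: CBACBCBCB ⇒ A·CB·B·A·CB·A·CB·A·CB
    A ↦ B
    B ↦ CB
    C ↦ A

A->B, B->CB, C->A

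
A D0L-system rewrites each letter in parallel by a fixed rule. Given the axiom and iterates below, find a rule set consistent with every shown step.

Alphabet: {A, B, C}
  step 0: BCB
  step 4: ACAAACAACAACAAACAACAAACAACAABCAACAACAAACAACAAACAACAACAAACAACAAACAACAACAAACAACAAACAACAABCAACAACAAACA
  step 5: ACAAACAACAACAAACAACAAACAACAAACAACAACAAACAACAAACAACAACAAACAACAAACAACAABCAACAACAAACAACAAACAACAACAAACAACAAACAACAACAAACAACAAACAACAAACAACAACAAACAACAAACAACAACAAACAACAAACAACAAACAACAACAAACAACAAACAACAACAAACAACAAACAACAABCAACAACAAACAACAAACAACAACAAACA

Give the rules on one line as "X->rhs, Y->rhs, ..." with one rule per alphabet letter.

  step 4 ⇒ step 5: ACAAACAACAACAAACAACAAACAACAABCAACAACAAACAACAAACAACAACAAACAACAAACAACAACAAACAACAAACAACAABCAACAACAAACA ⇒ ACA·A·ACA·ACA·ACA·A·ACA·ACA·A·ACA·ACA·A·ACA·ACA·ACA·A·ACA·ACA·A·ACA·ACA·ACA·A·ACA·ACA·A·ACA·ACA·ABC·A·ACA·ACA·A·ACA·ACA·A·ACA·ACA·ACA·A·ACA·ACA·A·ACA·ACA·ACA·A·ACA·ACA·A·ACA·ACA·A·ACA·ACA·ACA·A·ACA·ACA·A·ACA·ACA·ACA·A·ACA·ACA·A·ACA·ACA·A·ACA·ACA·ACA·A·ACA·ACA·A·ACA·ACA·ACA·A·ACA·ACA·A·ACA·ACA·ABC·A·ACA·ACA·A·ACA·ACA·A·ACA·ACA·ACA·A·ACA
    A ↦ ACA
    B ↦ ABC
    C ↦ A

A->ACA, B->ABC, C->A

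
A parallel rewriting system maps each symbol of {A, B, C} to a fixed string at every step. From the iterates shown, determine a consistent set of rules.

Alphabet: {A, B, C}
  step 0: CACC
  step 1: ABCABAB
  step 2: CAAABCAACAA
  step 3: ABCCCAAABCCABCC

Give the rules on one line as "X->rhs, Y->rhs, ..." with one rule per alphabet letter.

  step 2 ⇒ step 3: CAAABCAACAA ⇒ AB·C·C·C·AA·AB·C·C·AB·C·C
    A ↦ C
    B ↦ AA
    C ↦ AB

A->C, B->AA, C->AB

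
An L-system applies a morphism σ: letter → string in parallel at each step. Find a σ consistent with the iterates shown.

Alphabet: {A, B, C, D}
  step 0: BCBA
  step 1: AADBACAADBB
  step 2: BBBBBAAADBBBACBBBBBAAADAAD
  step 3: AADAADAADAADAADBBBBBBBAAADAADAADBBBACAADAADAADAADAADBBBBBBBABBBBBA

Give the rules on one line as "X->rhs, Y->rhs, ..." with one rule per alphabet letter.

A->BB, B->AAD, C->BAC, D->BA

  step 2 ⇒ step 3: BBBBBAAADBBBACBBBBBAAADAAD ⇒ AAD·AAD·AAD·AAD·AAD·BB·BB·BB·BA·AAD·AAD·AAD·BB·BAC·AAD·AAD·AAD·AAD·AAD·BB·BB·BB·BA·BB·BB·BA
    A ↦ BB
    B ↦ AAD
    C ↦ BAC
    D ↦ BA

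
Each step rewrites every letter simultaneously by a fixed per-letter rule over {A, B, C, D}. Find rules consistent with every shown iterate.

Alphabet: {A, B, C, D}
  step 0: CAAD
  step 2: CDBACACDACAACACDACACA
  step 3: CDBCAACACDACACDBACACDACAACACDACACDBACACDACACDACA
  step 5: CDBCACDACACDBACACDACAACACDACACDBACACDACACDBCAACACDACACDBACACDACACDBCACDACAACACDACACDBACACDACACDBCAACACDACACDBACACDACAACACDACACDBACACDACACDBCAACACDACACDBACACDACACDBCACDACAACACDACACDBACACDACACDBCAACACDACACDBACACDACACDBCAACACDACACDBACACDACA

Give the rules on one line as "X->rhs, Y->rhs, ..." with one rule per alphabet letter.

  step 2 ⇒ step 3: CDBACACDACAACACDACACA ⇒ CD·B·CA·ACA·CD·ACA·CD·B·ACA·CD·ACA·ACA·CD·ACA·CD·B·ACA·CD·ACA·CD·ACA
    A ↦ ACA
    B ↦ CA
    C ↦ CD
    D ↦ B

A->ACA, B->CA, C->CD, D->B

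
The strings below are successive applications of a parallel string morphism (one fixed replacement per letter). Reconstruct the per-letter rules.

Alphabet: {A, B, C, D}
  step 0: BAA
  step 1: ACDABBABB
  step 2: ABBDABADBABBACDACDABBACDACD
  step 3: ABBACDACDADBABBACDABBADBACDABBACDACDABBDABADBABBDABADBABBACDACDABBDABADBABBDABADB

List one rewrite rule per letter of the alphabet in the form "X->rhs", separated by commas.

A->ABB, B->ACD, C->DAB, D->ADB

  step 2 ⇒ step 3: ABBDABADBABBACDACDABBACDACD ⇒ ABB·ACD·ACD·ADB·ABB·ACD·ABB·ADB·ACD·ABB·ACD·ACD·ABB·DAB·ADB·ABB·DAB·ADB·ABB·ACD·ACD·ABB·DAB·ADB·ABB·DAB·ADB
    A ↦ ABB
    B ↦ ACD
    C ↦ DAB
    D ↦ ADB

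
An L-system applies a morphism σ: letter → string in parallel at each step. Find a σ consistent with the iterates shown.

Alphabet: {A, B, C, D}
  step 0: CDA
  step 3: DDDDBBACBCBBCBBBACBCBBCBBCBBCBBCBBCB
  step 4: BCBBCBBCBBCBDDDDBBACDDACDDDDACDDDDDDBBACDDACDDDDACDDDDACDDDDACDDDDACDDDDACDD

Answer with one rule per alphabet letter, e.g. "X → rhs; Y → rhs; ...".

A->BB, B->DD, C->AC, D->BCB

  step 3 ⇒ step 4: DDDDBBACBCBBCBBBACBCBBCBBCBBCBBCBBCB ⇒ BCB·BCB·BCB·BCB·DD·DD·BB·AC·DD·AC·DD·DD·AC·DD·DD·DD·BB·AC·DD·AC·DD·DD·AC·DD·DD·AC·DD·DD·AC·DD·DD·AC·DD·DD·AC·DD
    A ↦ BB
    B ↦ DD
    C ↦ AC
    D ↦ BCB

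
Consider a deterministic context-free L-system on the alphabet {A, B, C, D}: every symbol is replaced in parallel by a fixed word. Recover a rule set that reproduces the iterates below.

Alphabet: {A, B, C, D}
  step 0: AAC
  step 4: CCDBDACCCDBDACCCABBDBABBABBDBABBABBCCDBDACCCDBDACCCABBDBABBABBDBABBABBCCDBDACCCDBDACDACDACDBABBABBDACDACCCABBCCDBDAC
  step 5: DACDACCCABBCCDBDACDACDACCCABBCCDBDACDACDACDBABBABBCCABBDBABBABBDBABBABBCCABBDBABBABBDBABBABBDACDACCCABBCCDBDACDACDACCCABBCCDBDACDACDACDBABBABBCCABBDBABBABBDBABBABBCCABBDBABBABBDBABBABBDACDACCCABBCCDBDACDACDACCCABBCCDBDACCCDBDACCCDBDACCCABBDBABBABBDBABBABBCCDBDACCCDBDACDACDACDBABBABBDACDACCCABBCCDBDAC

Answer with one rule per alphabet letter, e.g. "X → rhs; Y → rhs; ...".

  step 4 ⇒ step 5: CCDBDACCCDBDACCCABBDBABBABBDBABBABBCCDBDACCCDBDACCCABBDBABBABBDBABBABBCCDBDACCCDBDACDACDACDBABBABBDACDACCCABBCCDBDAC ⇒ DAC·DAC·CC·ABB·CC·DB·DAC·DAC·DAC·CC·ABB·CC·DB·DAC·DAC·DAC·DB·ABB·ABB·CC·ABB·DB·ABB·ABB·DB·ABB·ABB·CC·ABB·DB·ABB·ABB·DB·ABB·ABB·DAC·DAC·CC·ABB·CC·DB·DAC·DAC·DAC·CC·ABB·CC·DB·DAC·DAC·DAC·DB·ABB·ABB·CC·ABB·DB·ABB·ABB·DB·ABB·ABB·CC·ABB·DB·ABB·ABB·DB·ABB·ABB·DAC·DAC·CC·ABB·CC·DB·DAC·DAC·DAC·CC·ABB·CC·DB·DAC·CC·DB·DAC·CC·DB·DAC·CC·ABB·DB·ABB·ABB·DB·ABB·ABB·CC·DB·DAC·CC·DB·DAC·DAC·DAC·DB·ABB·ABB·DAC·DAC·CC·ABB·CC·DB·DAC
    A ↦ DB
    B ↦ ABB
    C ↦ DAC
    D ↦ CC

A->DB, B->ABB, C->DAC, D->CC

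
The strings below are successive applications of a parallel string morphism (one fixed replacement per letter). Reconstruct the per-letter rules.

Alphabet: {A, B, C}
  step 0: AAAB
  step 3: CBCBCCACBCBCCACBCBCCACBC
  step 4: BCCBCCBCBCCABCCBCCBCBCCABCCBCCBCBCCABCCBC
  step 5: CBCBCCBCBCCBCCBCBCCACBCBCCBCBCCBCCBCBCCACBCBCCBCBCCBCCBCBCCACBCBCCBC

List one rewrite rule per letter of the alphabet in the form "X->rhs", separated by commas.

A->CA, B->C, C->BC

  step 4 ⇒ step 5: BCCBCCBCBCCABCCBCCBCBCCABCCBCCBCBCCABCCBC ⇒ C·BC·BC·C·BC·BC·C·BC·C·BC·BC·CA·C·BC·BC·C·BC·BC·C·BC·C·BC·BC·CA·C·BC·BC·C·BC·BC·C·BC·C·BC·BC·CA·C·BC·BC·C·BC
    A ↦ CA
    B ↦ C
    C ↦ BC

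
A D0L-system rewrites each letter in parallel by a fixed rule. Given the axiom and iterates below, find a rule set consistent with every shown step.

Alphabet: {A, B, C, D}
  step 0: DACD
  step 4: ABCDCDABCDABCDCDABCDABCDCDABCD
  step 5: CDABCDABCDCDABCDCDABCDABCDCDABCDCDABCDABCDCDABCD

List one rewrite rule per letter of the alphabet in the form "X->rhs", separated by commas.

A->C, B->D, C->AB, D->CD

  step 4 ⇒ step 5: ABCDCDABCDABCDCDABCDABCDCDABCD ⇒ C·D·AB·CD·AB·CD·C·D·AB·CD·C·D·AB·CD·AB·CD·C·D·AB·CD·C·D·AB·CD·AB·CD·C·D·AB·CD
    A ↦ C
    B ↦ D
    C ↦ AB
    D ↦ CD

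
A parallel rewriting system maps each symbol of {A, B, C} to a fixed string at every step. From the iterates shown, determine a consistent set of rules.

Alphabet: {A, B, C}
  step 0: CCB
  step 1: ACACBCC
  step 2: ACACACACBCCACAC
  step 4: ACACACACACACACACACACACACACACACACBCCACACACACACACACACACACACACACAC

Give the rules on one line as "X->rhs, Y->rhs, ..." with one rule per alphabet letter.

  step 1 ⇒ step 2: ACACBCC ⇒ AC·AC·AC·AC·BCC·AC·AC
    A ↦ AC
    B ↦ BCC
    C ↦ AC

A->AC, B->BCC, C->AC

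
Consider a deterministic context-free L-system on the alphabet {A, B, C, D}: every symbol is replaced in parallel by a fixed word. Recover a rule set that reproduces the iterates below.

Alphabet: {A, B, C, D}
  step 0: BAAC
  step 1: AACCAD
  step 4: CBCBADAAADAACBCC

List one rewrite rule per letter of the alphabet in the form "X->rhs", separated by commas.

  step 0 ⇒ step 1: BAAC ⇒ AA·C·C·AD
    A ↦ C
    B ↦ AA
    C ↦ AD
    D ↦ B  (constrained at step 1)

A->C, B->AA, C->AD, D->B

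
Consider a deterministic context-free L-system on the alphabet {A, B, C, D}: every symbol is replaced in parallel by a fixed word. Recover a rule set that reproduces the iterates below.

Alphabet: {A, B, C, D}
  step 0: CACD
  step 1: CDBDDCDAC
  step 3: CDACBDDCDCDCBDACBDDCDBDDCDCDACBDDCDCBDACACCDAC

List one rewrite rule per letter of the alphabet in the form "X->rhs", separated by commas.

A->BDD, B->CBD, C->CD, D->AC

  step 0 ⇒ step 1: CACD ⇒ CD·BDD·CD·AC
    A ↦ BDD
    C ↦ CD
    D ↦ AC
    B ↦ CBD  (constrained at step 1)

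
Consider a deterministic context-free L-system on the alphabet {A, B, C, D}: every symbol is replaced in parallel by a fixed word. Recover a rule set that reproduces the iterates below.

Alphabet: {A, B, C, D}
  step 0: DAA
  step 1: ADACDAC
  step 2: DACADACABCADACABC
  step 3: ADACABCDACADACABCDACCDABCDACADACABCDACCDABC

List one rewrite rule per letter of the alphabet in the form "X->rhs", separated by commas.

A->DAC, B->CD, C->ABC, D->A

  step 2 ⇒ step 3: DACADACABCADACABC ⇒ A·DAC·ABC·DAC·A·DAC·ABC·DAC·CD·ABC·DAC·A·DAC·ABC·DAC·CD·ABC
    A ↦ DAC
    B ↦ CD
    C ↦ ABC
    D ↦ A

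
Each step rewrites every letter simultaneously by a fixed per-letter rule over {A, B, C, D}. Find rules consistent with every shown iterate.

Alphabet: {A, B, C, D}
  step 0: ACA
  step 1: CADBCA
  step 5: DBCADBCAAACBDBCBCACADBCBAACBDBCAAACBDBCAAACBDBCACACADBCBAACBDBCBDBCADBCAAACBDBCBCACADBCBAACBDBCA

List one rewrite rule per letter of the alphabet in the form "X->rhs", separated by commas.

A->CA, B->CB, C->DB, D->AA

  step 0 ⇒ step 1: ACA ⇒ CA·DB·CA
    A ↦ CA
    C ↦ DB
    B ↦ CB  (constrained at step 1)
    D ↦ AA  (constrained at step 1)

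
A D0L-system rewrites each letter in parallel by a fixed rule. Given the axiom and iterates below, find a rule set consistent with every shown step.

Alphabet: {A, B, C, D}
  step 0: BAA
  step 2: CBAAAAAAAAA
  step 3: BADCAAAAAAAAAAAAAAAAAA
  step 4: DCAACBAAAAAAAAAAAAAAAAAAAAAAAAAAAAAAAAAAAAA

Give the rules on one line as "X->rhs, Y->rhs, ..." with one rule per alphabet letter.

A->AA, B->DC, C->BA, D->C

  step 3 ⇒ step 4: BADCAAAAAAAAAAAAAAAAAA ⇒ DC·AA·C·BA·AA·AA·AA·AA·AA·AA·AA·AA·AA·AA·AA·AA·AA·AA·AA·AA·AA·AA
    A ↦ AA
    B ↦ DC
    C ↦ BA
    D ↦ C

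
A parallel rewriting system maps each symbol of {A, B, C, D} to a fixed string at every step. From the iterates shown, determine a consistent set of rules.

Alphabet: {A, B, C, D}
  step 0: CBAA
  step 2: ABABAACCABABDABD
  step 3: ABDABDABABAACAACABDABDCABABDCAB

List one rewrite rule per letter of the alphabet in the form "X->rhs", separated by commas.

  step 2 ⇒ step 3: ABABAACCABABDABD ⇒ AB·D·AB·D·AB·AB·AAC·AAC·AB·D·AB·D·CAB·AB·D·CAB
    A ↦ AB
    B ↦ D
    C ↦ AAC
    D ↦ CAB

A->AB, B->D, C->AAC, D->CAB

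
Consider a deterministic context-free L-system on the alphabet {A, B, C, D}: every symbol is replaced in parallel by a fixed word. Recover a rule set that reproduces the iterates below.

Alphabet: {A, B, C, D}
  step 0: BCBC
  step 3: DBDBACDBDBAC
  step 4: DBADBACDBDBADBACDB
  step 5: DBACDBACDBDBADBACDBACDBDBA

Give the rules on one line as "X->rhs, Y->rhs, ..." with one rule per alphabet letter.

A->C, B->A, C->DB, D->DB

  step 4 ⇒ step 5: DBADBACDBDBADBACDB ⇒ DB·A·C·DB·A·C·DB·DB·A·DB·A·C·DB·A·C·DB·DB·A
    A ↦ C
    B ↦ A
    C ↦ DB
    D ↦ DB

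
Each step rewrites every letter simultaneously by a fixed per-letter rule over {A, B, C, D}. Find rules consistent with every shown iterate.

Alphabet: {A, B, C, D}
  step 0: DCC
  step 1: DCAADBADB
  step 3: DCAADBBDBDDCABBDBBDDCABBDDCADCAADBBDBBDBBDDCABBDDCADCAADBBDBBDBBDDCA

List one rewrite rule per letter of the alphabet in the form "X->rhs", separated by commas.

  step 0 ⇒ step 1: DCC ⇒ DCA·ADB·ADB
    C ↦ ADB
    D ↦ DCA
    A ↦ BD  (constrained at step 1)
    B ↦ BBD  (constrained at step 1)

A->BD, B->BBD, C->ADB, D->DCA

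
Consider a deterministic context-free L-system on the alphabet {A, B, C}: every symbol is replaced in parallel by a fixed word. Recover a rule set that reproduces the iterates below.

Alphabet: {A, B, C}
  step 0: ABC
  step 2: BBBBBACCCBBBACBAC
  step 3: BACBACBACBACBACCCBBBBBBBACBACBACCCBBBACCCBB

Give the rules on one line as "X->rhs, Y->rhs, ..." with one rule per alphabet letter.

  step 2 ⇒ step 3: BBBBBACCCBBBACBAC ⇒ BAC·BAC·BAC·BAC·BAC·CC·BB·BB·BB·BAC·BAC·BAC·CC·BB·BAC·CC·BB
    A ↦ CC
    B ↦ BAC
    C ↦ BB

A->CC, B->BAC, C->BB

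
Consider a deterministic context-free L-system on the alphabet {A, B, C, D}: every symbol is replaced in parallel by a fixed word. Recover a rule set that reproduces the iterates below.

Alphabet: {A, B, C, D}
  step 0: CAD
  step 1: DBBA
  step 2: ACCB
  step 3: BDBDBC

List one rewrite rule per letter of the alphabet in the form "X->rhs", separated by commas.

  step 2 ⇒ step 3: ACCB ⇒ B·DB·DB·C
    A ↦ B
    B ↦ C
    C ↦ DB
  step 0 ⇒ step 1: CAD ⇒ DB·B·A
    D ↦ A

A->B, B->C, C->DB, D->A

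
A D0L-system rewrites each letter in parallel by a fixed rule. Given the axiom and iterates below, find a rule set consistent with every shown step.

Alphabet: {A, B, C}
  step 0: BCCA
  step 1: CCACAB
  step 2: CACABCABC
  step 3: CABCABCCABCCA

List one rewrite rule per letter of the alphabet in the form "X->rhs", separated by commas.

A->B, B->C, C->CA

  step 2 ⇒ step 3: CACABCABC ⇒ CA·B·CA·B·C·CA·B·C·CA
    A ↦ B
    B ↦ C
    C ↦ CA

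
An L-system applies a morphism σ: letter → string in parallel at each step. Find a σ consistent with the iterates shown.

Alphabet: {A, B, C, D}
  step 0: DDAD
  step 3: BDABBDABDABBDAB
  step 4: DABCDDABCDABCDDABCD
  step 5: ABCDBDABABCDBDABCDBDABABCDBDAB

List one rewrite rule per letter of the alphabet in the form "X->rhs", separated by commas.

  step 4 ⇒ step 5: DABCDDABCDABCDDABCD ⇒ AB·C·D·BD·AB·AB·C·D·BD·AB·C·D·BD·AB·AB·C·D·BD·AB
    A ↦ C
    B ↦ D
    C ↦ BD
    D ↦ AB

A->C, B->D, C->BD, D->AB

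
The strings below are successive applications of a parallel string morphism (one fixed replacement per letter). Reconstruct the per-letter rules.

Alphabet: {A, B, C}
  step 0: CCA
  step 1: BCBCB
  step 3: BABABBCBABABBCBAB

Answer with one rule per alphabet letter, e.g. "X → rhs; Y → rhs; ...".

A->B, B->AB, C->BC

  step 0 ⇒ step 1: CCA ⇒ BC·BC·B
    A ↦ B
    C ↦ BC
    B ↦ AB  (constrained at step 1)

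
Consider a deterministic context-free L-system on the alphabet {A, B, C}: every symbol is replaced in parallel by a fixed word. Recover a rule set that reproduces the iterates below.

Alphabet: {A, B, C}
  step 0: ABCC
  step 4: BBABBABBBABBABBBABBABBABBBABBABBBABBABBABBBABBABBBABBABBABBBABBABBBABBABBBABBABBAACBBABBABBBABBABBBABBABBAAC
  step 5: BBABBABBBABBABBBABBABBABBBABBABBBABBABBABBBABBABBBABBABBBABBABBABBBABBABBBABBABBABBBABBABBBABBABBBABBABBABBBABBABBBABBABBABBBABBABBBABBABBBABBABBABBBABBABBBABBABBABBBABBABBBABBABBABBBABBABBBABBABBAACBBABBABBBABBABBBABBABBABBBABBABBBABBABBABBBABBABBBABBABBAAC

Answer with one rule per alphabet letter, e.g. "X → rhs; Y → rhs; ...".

A->B, B->BBA, C->AAC

  step 4 ⇒ step 5: BBABBABBBABBABBBABBABBABBBABBABBBABBABBABBBABBABBBABBABBABBBABBABBBABBABBBABBABBAACBBABBABBBABBABBBABBABBAAC ⇒ BBA·BBA·B·BBA·BBA·B·BBA·BBA·BBA·B·BBA·BBA·B·BBA·BBA·BBA·B·BBA·BBA·B·BBA·BBA·B·BBA·BBA·BBA·B·BBA·BBA·B·BBA·BBA·BBA·B·BBA·BBA·B·BBA·BBA·B·BBA·BBA·BBA·B·BBA·BBA·B·BBA·BBA·BBA·B·BBA·BBA·B·BBA·BBA·B·BBA·BBA·BBA·B·BBA·BBA·B·BBA·BBA·BBA·B·BBA·BBA·B·BBA·BBA·BBA·B·BBA·BBA·B·BBA·BBA·B·B·AAC·BBA·BBA·B·BBA·BBA·B·BBA·BBA·BBA·B·BBA·BBA·B·BBA·BBA·BBA·B·BBA·BBA·B·BBA·BBA·B·B·AAC
    A ↦ B
    B ↦ BBA
    C ↦ AAC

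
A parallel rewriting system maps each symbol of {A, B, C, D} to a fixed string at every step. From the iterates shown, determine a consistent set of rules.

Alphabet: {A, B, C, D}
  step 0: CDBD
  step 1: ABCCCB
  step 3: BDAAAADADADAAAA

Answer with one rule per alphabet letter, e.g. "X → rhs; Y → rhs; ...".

A->DA, B->CCC, C->A, D->B

  step 0 ⇒ step 1: CDBD ⇒ A·B·CCC·B
    B ↦ CCC
    C ↦ A
    D ↦ B
    A ↦ DA  (constrained at step 1)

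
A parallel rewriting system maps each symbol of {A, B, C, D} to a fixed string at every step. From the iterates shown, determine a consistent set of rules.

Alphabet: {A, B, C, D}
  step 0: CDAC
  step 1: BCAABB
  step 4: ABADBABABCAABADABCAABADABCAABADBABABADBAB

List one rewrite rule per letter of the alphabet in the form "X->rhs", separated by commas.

  step 0 ⇒ step 1: CDAC ⇒ B·CA·AB·B
    A ↦ AB
    C ↦ B
    D ↦ CA
    B ↦ AD  (constrained at step 1)

A->AB, B->AD, C->B, D->CA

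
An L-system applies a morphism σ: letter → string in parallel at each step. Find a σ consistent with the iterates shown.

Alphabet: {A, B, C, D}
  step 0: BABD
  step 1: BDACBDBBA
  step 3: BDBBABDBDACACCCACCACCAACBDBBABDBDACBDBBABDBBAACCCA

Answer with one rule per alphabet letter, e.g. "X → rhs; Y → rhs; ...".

A->AC, B->BD, C->CCA, D->BBA

  step 0 ⇒ step 1: BABD ⇒ BD·AC·BD·BBA
    A ↦ AC
    B ↦ BD
    D ↦ BBA
    C ↦ CCA  (constrained at step 1)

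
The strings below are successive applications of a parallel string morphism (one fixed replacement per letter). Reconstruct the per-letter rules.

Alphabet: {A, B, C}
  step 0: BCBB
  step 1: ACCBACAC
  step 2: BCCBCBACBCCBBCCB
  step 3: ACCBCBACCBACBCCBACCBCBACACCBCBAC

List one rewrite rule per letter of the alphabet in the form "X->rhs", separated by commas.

A->BC, B->AC, C->CB

  step 2 ⇒ step 3: BCCBCBACBCCBBCCB ⇒ AC·CB·CB·AC·CB·AC·BC·CB·AC·CB·CB·AC·AC·CB·CB·AC
    A ↦ BC
    B ↦ AC
    C ↦ CB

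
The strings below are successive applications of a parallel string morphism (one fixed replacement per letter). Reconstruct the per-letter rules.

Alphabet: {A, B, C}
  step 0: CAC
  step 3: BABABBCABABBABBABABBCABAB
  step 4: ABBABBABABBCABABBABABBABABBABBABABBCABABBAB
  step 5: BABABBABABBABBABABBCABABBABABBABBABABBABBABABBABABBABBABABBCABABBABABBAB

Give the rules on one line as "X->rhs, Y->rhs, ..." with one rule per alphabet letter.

  step 4 ⇒ step 5: ABBABBABABBCABABBABABBABABBABBABABBCABABBAB ⇒ B·AB·AB·B·AB·AB·B·AB·B·AB·AB·BCA·B·AB·B·AB·AB·B·AB·B·AB·AB·B·AB·B·AB·AB·B·AB·AB·B·AB·B·AB·AB·BCA·B·AB·B·AB·AB·B·AB
    A ↦ B
    B ↦ AB
    C ↦ BCA

A->B, B->AB, C->BCA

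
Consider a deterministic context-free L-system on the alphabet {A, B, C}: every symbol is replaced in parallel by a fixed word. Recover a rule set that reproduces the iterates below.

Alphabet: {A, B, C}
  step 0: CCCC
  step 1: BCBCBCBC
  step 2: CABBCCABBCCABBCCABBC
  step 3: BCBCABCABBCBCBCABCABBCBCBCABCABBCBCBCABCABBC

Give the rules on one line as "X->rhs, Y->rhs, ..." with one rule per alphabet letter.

A->B, B->CAB, C->BC

  step 2 ⇒ step 3: CABBCCABBCCABBCCABBC ⇒ BC·B·CAB·CAB·BC·BC·B·CAB·CAB·BC·BC·B·CAB·CAB·BC·BC·B·CAB·CAB·BC
    A ↦ B
    B ↦ CAB
    C ↦ BC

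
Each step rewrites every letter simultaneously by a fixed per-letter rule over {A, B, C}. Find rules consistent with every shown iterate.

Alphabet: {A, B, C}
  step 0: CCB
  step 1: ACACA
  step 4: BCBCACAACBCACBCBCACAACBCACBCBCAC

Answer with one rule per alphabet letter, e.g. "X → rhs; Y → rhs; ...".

A->BC, B->A, C->AC

  step 0 ⇒ step 1: CCB ⇒ AC·AC·A
    B ↦ A
    C ↦ AC
    A ↦ BC  (constrained at step 1)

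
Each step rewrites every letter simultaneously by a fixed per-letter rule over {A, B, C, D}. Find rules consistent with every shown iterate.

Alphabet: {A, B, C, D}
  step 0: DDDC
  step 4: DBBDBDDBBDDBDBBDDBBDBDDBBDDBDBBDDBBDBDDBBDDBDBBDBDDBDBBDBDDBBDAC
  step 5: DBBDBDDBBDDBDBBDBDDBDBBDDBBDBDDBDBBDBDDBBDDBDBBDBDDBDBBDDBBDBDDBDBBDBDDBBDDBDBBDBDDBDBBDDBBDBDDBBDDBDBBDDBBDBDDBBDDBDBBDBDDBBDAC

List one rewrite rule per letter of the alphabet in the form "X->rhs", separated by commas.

A->BD, B->BD, C->AC, D->DB

  step 4 ⇒ step 5: DBBDBDDBBDDBDBBDDBBDBDDBBDDBDBBDDBBDBDDBBDDBDBBDBDDBDBBDBDDBBDAC ⇒ DB·BD·BD·DB·BD·DB·DB·BD·BD·DB·DB·BD·DB·BD·BD·DB·DB·BD·BD·DB·BD·DB·DB·BD·BD·DB·DB·BD·DB·BD·BD·DB·DB·BD·BD·DB·BD·DB·DB·BD·BD·DB·DB·BD·DB·BD·BD·DB·BD·DB·DB·BD·DB·BD·BD·DB·BD·DB·DB·BD·BD·DB·BD·AC
    A ↦ BD
    B ↦ BD
    C ↦ AC
    D ↦ DB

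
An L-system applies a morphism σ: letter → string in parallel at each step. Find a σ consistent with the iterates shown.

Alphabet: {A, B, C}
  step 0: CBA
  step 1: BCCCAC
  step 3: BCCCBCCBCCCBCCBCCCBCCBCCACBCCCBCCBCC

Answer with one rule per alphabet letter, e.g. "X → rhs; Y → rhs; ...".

  step 0 ⇒ step 1: CBA ⇒ BCC·C·AC
    A ↦ AC
    B ↦ C
    C ↦ BCC

A->AC, B->C, C->BCC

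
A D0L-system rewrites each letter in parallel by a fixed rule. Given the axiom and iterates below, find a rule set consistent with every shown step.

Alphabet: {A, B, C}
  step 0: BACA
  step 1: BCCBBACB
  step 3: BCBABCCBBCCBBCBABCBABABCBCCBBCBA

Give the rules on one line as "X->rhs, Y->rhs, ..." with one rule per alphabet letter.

A->CB, B->BC, C->BA

  step 0 ⇒ step 1: BACA ⇒ BC·CB·BA·CB
    A ↦ CB
    B ↦ BC
    C ↦ BA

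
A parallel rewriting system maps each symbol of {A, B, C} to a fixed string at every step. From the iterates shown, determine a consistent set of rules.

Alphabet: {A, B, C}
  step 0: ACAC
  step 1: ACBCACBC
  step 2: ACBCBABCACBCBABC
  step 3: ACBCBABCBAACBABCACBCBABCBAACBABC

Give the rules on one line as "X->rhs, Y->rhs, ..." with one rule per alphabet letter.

  step 2 ⇒ step 3: ACBCBABCACBCBABC ⇒ AC·BC·BA·BC·BA·AC·BA·BC·AC·BC·BA·BC·BA·AC·BA·BC
    A ↦ AC
    B ↦ BA
    C ↦ BC

A->AC, B->BA, C->BC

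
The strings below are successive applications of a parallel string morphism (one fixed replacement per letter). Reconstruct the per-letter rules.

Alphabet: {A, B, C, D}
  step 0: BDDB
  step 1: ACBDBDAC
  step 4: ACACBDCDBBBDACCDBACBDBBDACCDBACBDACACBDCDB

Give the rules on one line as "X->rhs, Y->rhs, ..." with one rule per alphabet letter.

A->CD, B->AC, C->B, D->BD

  step 0 ⇒ step 1: BDDB ⇒ AC·BD·BD·AC
    B ↦ AC
    D ↦ BD
    A ↦ CD  (constrained at step 1)
    C ↦ B  (constrained at step 1)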